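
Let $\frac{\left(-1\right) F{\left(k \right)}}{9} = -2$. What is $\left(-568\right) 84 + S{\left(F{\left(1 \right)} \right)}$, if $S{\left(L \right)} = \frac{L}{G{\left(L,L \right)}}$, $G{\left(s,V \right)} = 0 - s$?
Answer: $-47713$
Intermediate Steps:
$G{\left(s,V \right)} = - s$
$F{\left(k \right)} = 18$ ($F{\left(k \right)} = \left(-9\right) \left(-2\right) = 18$)
$S{\left(L \right)} = -1$ ($S{\left(L \right)} = \frac{L}{\left(-1\right) L} = L \left(- \frac{1}{L}\right) = -1$)
$\left(-568\right) 84 + S{\left(F{\left(1 \right)} \right)} = \left(-568\right) 84 - 1 = -47712 - 1 = -47713$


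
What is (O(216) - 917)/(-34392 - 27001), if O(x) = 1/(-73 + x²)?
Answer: 42716610/2859870119 ≈ 0.014937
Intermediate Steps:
(O(216) - 917)/(-34392 - 27001) = (1/(-73 + 216²) - 917)/(-34392 - 27001) = (1/(-73 + 46656) - 917)/(-61393) = (1/46583 - 917)*(-1/61393) = -42716610/46583*(-1/61393) = 42716610/2859870119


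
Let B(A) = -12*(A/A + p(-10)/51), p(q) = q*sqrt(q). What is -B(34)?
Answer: 12 - 40*I*sqrt(10)/17 ≈ 12.0 - 7.4407*I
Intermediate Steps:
p(q) = q**(3/2)
B(A) = -12 + 40*I*sqrt(10)/17 (B(A) = -12*(A/A + (-10)**(3/2)/51) = -12*(1 - 10*I*sqrt(10)*(1/51)) = -12*(1 - 10*I*sqrt(10)/51) = -12 + 40*I*sqrt(10)/17)
-B(34) = -(-12 + 40*I*sqrt(10)/17) = 12 - 40*I*sqrt(10)/17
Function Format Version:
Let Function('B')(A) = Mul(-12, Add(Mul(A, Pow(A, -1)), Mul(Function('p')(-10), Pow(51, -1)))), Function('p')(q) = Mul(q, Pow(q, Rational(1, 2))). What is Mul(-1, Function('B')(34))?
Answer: Add(12, Mul(Rational(-40, 17), I, Pow(10, Rational(1, 2)))) ≈ Add(12.000, Mul(-7.4407, I))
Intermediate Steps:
Function('p')(q) = Pow(q, Rational(3, 2))
Function('B')(A) = Add(-12, Mul(Rational(40, 17), I, Pow(10, Rational(1, 2)))) (Function('B')(A) = Mul(-12, Add(Mul(A, Pow(A, -1)), Mul(Pow(-10, Rational(3, 2)), Pow(51, -1)))) = Mul(-12, Add(1, Mul(Mul(-10, I, Pow(10, Rational(1, 2))), Rational(1, 51)))) = Mul(-12, Add(1, Mul(Rational(-10, 51), I, Pow(10, Rational(1, 2))))) = Add(-12, Mul(Rational(40, 17), I, Pow(10, Rational(1, 2)))))
Mul(-1, Function('B')(34)) = Mul(-1, Add(-12, Mul(Rational(40, 17), I, Pow(10, Rational(1, 2))))) = Add(12, Mul(Rational(-40, 17), I, Pow(10, Rational(1, 2))))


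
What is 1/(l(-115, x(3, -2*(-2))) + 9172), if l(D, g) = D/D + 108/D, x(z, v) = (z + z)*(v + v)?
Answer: 115/1054787 ≈ 0.00010903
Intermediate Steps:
x(z, v) = 4*v*z (x(z, v) = (2*z)*(2*v) = 4*v*z)
l(D, g) = 1 + 108/D
1/(l(-115, x(3, -2*(-2))) + 9172) = 1/((108 - 115)/(-115) + 9172) = 1/(-1/115*(-7) + 9172) = 1/(7/115 + 9172) = 1/(1054787/115) = 115/1054787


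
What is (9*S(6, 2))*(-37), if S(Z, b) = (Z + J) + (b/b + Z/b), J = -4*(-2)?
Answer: -5994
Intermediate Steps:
J = 8
S(Z, b) = 9 + Z + Z/b (S(Z, b) = (Z + 8) + (b/b + Z/b) = (8 + Z) + (1 + Z/b) = 9 + Z + Z/b)
(9*S(6, 2))*(-37) = (9*(9 + 6 + 6/2))*(-37) = (9*(9 + 6 + 6*(½)))*(-37) = (9*(9 + 6 + 3))*(-37) = (9*18)*(-37) = 162*(-37) = -5994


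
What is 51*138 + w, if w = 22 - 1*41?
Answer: 7019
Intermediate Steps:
w = -19 (w = 22 - 41 = -19)
51*138 + w = 51*138 - 19 = 7038 - 19 = 7019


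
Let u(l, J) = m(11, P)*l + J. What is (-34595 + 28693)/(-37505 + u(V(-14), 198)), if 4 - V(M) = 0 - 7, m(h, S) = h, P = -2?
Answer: 2951/18593 ≈ 0.15872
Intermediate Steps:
V(M) = 11 (V(M) = 4 - (0 - 7) = 4 - 1*(-7) = 4 + 7 = 11)
u(l, J) = J + 11*l (u(l, J) = 11*l + J = J + 11*l)
(-34595 + 28693)/(-37505 + u(V(-14), 198)) = (-34595 + 28693)/(-37505 + (198 + 11*11)) = -5902/(-37505 + (198 + 121)) = -5902/(-37505 + 319) = -5902/(-37186) = -5902*(-1/37186) = 2951/18593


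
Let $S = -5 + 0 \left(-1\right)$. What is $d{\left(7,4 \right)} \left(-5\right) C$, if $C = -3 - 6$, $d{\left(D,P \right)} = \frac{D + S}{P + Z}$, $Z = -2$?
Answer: $45$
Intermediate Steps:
$S = -5$ ($S = -5 + 0 = -5$)
$d{\left(D,P \right)} = \frac{-5 + D}{-2 + P}$ ($d{\left(D,P \right)} = \frac{D - 5}{P - 2} = \frac{-5 + D}{-2 + P}$)
$C = -9$ ($C = -3 - 6 = -9$)
$d{\left(7,4 \right)} \left(-5\right) C = \frac{-5 + 7}{-2 + 4} \left(-5\right) \left(-9\right) = \frac{1}{2} \cdot 2 \left(-5\right) \left(-9\right) = 1 \left(-5\right) \left(-9\right) = \left(-5\right) \left(-9\right) = 45$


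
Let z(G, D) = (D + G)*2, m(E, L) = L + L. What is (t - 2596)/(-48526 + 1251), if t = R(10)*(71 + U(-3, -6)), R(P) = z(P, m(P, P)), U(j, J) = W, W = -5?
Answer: -44/1525 ≈ -0.028852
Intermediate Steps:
U(j, J) = -5
m(E, L) = 2*L
z(G, D) = 2*D + 2*G
R(P) = 6*P (R(P) = 2*(2*P) + 2*P = 4*P + 2*P = 6*P)
t = 3960 (t = (6*10)*(71 - 5) = 60*66 = 3960)
(t - 2596)/(-48526 + 1251) = (3960 - 2596)/(-48526 + 1251) = 1364/(-47275) = 1364*(-1/47275) = -44/1525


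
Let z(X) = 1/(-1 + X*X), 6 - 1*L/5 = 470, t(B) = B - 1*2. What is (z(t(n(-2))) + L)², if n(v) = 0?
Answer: 48427681/9 ≈ 5.3809e+6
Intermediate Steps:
t(B) = -2 + B (t(B) = B - 2 = -2 + B)
L = -2320 (L = 30 - 5*470 = 30 - 2350 = -2320)
z(X) = 1/(-1 + X²)
(z(t(n(-2))) + L)² = (1/(-1 + (-2 + 0)²) - 2320)² = (1/(-1 + (-2)²) - 2320)² = (1/(-1 + 4) - 2320)² = (1/3 - 2320)² = (⅓ - 2320)² = (-6959/3)² = 48427681/9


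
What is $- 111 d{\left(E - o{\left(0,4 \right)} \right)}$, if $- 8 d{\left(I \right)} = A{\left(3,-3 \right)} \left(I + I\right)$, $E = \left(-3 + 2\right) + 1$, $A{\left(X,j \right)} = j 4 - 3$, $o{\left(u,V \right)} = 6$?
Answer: $\frac{4995}{2} \approx 2497.5$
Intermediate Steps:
$A{\left(X,j \right)} = -3 + 4 j$ ($A{\left(X,j \right)} = 4 j - 3 = -3 + 4 j$)
$E = 0$ ($E = -1 + 1 = 0$)
$d{\left(I \right)} = \frac{15 I}{4}$ ($d{\left(I \right)} = - \frac{\left(-3 + 4 \left(-3\right)\right) \left(I + I\right)}{8} = - \frac{\left(-3 - 12\right) 2 I}{8} = - \frac{\left(-15\right) 2 I}{8} = - \frac{\left(-30\right) I}{8} = \frac{15 I}{4}$)
$- 111 d{\left(E - o{\left(0,4 \right)} \right)} = - 111 \frac{15 \left(0 - 6\right)}{4} = - 111 \cdot \frac{15}{4} \left(-6\right) = \left(-111\right) \left(- \frac{45}{2}\right) = \frac{4995}{2}$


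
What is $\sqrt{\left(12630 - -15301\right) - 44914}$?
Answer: $3 i \sqrt{1887} \approx 130.32 i$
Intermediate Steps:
$\sqrt{\left(12630 - -15301\right) - 44914} = \sqrt{\left(12630 + 15301\right) - 44914} = \sqrt{27931 - 44914} = \sqrt{-16983} = 3 i \sqrt{1887}$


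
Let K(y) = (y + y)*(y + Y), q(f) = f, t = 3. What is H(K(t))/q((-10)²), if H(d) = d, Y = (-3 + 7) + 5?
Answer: 18/25 ≈ 0.72000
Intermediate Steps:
Y = 9 (Y = 4 + 5 = 9)
K(y) = 2*y*(9 + y) (K(y) = (y + y)*(y + 9) = (2*y)*(9 + y) = 2*y*(9 + y))
H(K(t))/q((-10)²) = (2*3*(9 + 3))/((-10)²) = (2*3*12)/100 = 72*(1/100) = 18/25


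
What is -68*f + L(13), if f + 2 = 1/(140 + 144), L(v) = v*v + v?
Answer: 22561/71 ≈ 317.76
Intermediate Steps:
L(v) = v + v² (L(v) = v² + v = v + v²)
f = -567/284 (f = -2 + 1/(140 + 144) = -2 + 1/284 = -567/284 ≈ -1.9965)
-68*f + L(13) = -68*(-567/284) + 13*(1 + 13) = 9639/71 + 13*14 = 9639/71 + 182 = 22561/71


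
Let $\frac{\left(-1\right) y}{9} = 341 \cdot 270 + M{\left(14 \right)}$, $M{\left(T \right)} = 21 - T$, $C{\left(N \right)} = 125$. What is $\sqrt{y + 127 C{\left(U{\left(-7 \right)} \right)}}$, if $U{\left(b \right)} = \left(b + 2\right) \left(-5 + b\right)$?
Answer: $i \sqrt{812818} \approx 901.56 i$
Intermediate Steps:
$U{\left(b \right)} = \left(-5 + b\right) \left(2 + b\right)$ ($U{\left(b \right)} = \left(2 + b\right) \left(-5 + b\right) = \left(-5 + b\right) \left(2 + b\right)$)
$y = -828693$ ($y = - 9 \left(341 \cdot 270 + \left(21 - 14\right)\right) = - 9 \left(92070 + \left(21 - 14\right)\right) = - 9 \left(92070 + 7\right) = \left(-9\right) 92077 = -828693$)
$\sqrt{y + 127 C{\left(U{\left(-7 \right)} \right)}} = \sqrt{-828693 + 127 \cdot 125} = \sqrt{-828693 + 15875} = \sqrt{-812818} = i \sqrt{812818}$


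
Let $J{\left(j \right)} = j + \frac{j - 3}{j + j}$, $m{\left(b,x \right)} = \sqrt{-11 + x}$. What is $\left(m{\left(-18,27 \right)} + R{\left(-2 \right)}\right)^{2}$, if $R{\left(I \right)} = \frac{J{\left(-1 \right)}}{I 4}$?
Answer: $\frac{961}{64} \approx 15.016$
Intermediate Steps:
$J{\left(j \right)} = j + \frac{-3 + j}{2 j}$
$R{\left(I \right)} = \frac{1}{4 I}$ ($R{\left(I \right)} = \frac{\frac{1}{2} - 1 - \frac{3}{2 \left(-1\right)}}{I 4} = \frac{\frac{1}{2} - 1 - - \frac{3}{2}}{4 I} = \left(\frac{1}{2} - 1 + \frac{3}{2}\right) \frac{1}{4 I} = 1 \frac{1}{4 I} = \frac{1}{4 I}$)
$\left(m{\left(-18,27 \right)} + R{\left(-2 \right)}\right)^{2} = \left(\sqrt{-11 + 27} + \frac{1}{4 \left(-2\right)}\right)^{2} = \left(\sqrt{16} + \frac{1}{4} \left(- \frac{1}{2}\right)\right)^{2} = \left(4 - \frac{1}{8}\right)^{2} = \left(\frac{31}{8}\right)^{2} = \frac{961}{64}$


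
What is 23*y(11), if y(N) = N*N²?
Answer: 30613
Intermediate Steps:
y(N) = N³
23*y(11) = 23*11³ = 23*1331 = 30613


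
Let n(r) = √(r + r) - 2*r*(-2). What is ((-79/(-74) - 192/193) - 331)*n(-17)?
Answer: 160694302/7141 - 4726303*I*√34/14282 ≈ 22503.0 - 1929.6*I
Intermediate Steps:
n(r) = 4*r + √2*√r (n(r) = √(2*r) - (-4)*r = √2*√r + 4*r = 4*r + √2*√r)
((-79/(-74) - 192/193) - 331)*n(-17) = ((-79/(-74) - 192/193) - 331)*(4*(-17) + √2*√(-17)) = ((-79*(-1/74) - 192*1/193) - 331)*(-68 + √2*(I*√17)) = ((79/74 - 192/193) - 331)*(-68 + I*√34) = (1039/14282 - 331)*(-68 + I*√34) = -4726303*(-68 + I*√34)/14282 = 160694302/7141 - 4726303*I*√34/14282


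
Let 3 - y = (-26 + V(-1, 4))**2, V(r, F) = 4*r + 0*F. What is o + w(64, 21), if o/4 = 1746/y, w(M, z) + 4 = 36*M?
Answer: 685372/299 ≈ 2292.2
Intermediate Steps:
V(r, F) = 4*r (V(r, F) = 4*r + 0 = 4*r)
w(M, z) = -4 + 36*M
y = -897 (y = 3 - (-26 + 4*(-1))**2 = 3 - (-26 - 4)**2 = 3 - 1*(-30)**2 = 3 - 1*900 = 3 - 900 = -897)
o = -2328/299 (o = 4*(1746/(-897)) = 4*(1746*(-1/897)) = 4*(-582/299) = -2328/299 ≈ -7.7859)
o + w(64, 21) = -2328/299 + (-4 + 36*64) = -2328/299 + (-4 + 2304) = -2328/299 + 2300 = 685372/299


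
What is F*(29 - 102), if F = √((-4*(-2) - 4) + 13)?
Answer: -73*√17 ≈ -300.99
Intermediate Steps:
F = √17 (F = √((8 - 4) + 13) = √(4 + 13) = √17 ≈ 4.1231)
F*(29 - 102) = √17*(29 - 102) = √17*(-73) = -73*√17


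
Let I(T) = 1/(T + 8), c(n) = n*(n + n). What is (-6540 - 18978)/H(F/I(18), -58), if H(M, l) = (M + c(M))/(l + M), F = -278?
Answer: 46481037/26120185 ≈ 1.7795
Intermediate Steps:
c(n) = 2*n² (c(n) = n*(2*n) = 2*n²)
I(T) = 1/(8 + T)
H(M, l) = (M + 2*M²)/(M + l) (H(M, l) = (M + 2*M²)/(l + M) = (M + 2*M²)/(M + l))
(-6540 - 18978)/H(F/I(18), -58) = (-6540 - 18978)/(((-278/(1/(8 + 18)))*(1 + 2*(-278/(1/(8 + 18))))/(-278/(1/(8 + 18)) - 58))) = -25518*(-(-278/(1/26) - 58)/(7228*(1 + 2*(-278/(1/26))))) = -25518*(-(-278/1/26 - 58)/(7228*(1 + 2*(-278/1/26)))) = -25518*(-(-278*26 - 58)/(7228*(1 + 2*(-278*26)))) = -25518*(-(-7228 - 58)/(7228*(1 + 2*(-7228)))) = -25518*3643/(3614*(1 - 14456)) = -25518/((-7228*(-1/7286)*(-14455))) = -25518/(-52240370/3643) = -25518*(-3643/52240370) = 46481037/26120185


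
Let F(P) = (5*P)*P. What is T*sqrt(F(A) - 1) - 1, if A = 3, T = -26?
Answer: -1 - 52*sqrt(11) ≈ -173.46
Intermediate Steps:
F(P) = 5*P**2
T*sqrt(F(A) - 1) - 1 = -26*sqrt(5*3**2 - 1) - 1 = -26*sqrt(5*9 - 1) - 1 = -26*sqrt(45 - 1) - 1 = -52*sqrt(11) - 1 = -1 - 52*sqrt(11)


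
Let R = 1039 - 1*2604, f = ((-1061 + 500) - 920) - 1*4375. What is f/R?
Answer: 5856/1565 ≈ 3.7419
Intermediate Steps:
f = -5856 (f = (-561 - 920) - 4375 = -1481 - 4375 = -5856)
R = -1565 (R = 1039 - 2604 = -1565)
f/R = -5856/(-1565) = -5856*(-1/1565) = 5856/1565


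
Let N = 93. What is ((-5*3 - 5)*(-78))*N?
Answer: 145080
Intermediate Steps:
((-5*3 - 5)*(-78))*N = ((-5*3 - 5)*(-78))*93 = ((-15 - 5)*(-78))*93 = -20*(-78)*93 = 1560*93 = 145080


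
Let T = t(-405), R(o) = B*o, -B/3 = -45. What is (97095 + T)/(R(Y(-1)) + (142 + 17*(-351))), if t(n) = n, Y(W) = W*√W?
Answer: -11264385/678977 + 261063*I/678977 ≈ -16.59 + 0.38449*I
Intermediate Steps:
B = 135 (B = -3*(-45) = 135)
Y(W) = W^(3/2)
R(o) = 135*o
T = -405
(97095 + T)/(R(Y(-1)) + (142 + 17*(-351))) = (97095 - 405)/(135*(-1)^(3/2) + (142 + 17*(-351))) = 96690/(135*(-I) + (142 - 5967)) = 96690/(-135*I - 5825) = 96690/(-5825 - 135*I) = 96690*((-5825 + 135*I)/33948850) = 9669*(-5825 + 135*I)/3394885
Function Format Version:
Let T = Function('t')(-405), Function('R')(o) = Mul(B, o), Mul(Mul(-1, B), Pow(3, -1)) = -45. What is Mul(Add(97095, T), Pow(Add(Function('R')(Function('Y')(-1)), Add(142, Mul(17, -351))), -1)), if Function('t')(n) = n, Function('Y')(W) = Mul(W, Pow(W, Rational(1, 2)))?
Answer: Add(Rational(-11264385, 678977), Mul(Rational(261063, 678977), I)) ≈ Add(-16.590, Mul(0.38449, I))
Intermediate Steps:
B = 135 (B = Mul(-3, -45) = 135)
Function('Y')(W) = Pow(W, Rational(3, 2))
Function('R')(o) = Mul(135, o)
T = -405
Mul(Add(97095, T), Pow(Add(Function('R')(Function('Y')(-1)), Add(142, Mul(17, -351))), -1)) = Mul(Add(97095, -405), Pow(Add(Mul(135, Pow(-1, Rational(3, 2))), Add(142, Mul(17, -351))), -1)) = Mul(96690, Pow(Add(Mul(135, Mul(-1, I)), Add(142, -5967)), -1)) = Mul(96690, Pow(Add(Mul(-135, I), -5825), -1)) = Mul(96690, Pow(Add(-5825, Mul(-135, I)), -1)) = Mul(96690, Mul(Rational(1, 33948850), Add(-5825, Mul(135, I)))) = Mul(Rational(9669, 3394885), Add(-5825, Mul(135, I)))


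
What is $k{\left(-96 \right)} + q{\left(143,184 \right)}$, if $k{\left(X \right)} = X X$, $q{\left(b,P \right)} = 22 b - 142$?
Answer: $12220$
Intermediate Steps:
$q{\left(b,P \right)} = -142 + 22 b$
$k{\left(X \right)} = X^{2}$
$k{\left(-96 \right)} + q{\left(143,184 \right)} = \left(-96\right)^{2} + \left(-142 + 22 \cdot 143\right) = 9216 + \left(-142 + 3146\right) = 9216 + 3004 = 12220$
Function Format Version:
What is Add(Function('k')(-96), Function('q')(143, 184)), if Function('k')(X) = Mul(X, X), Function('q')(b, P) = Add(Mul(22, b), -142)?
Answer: 12220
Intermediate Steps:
Function('q')(b, P) = Add(-142, Mul(22, b))
Function('k')(X) = Pow(X, 2)
Add(Function('k')(-96), Function('q')(143, 184)) = Add(Pow(-96, 2), Add(-142, Mul(22, 143))) = Add(9216, Add(-142, 3146)) = Add(9216, 3004) = 12220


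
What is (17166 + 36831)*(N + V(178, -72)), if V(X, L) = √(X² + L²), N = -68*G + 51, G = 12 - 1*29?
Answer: 65174379 + 107994*√9217 ≈ 7.5542e+7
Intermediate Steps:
G = -17 (G = 12 - 29 = -17)
N = 1207 (N = -68*(-17) + 51 = 1156 + 51 = 1207)
V(X, L) = √(L² + X²)
(17166 + 36831)*(N + V(178, -72)) = (17166 + 36831)*(1207 + √((-72)² + 178²)) = 53997*(1207 + √(5184 + 31684)) = 53997*(1207 + √36868) = 53997*(1207 + 2*√9217) = 65174379 + 107994*√9217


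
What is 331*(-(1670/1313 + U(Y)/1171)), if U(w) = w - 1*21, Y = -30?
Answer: -625128917/1537523 ≈ -406.58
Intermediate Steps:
U(w) = -21 + w (U(w) = w - 21 = -21 + w)
331*(-(1670/1313 + U(Y)/1171)) = 331*(-(1670/1313 + (-21 - 30)/1171)) = 331*(-(1670*(1/1313) - 51*1/1171)) = 331*(-(1670/1313 - 51/1171)) = 331*(-1*1888607/1537523) = 331*(-1888607/1537523) = -625128917/1537523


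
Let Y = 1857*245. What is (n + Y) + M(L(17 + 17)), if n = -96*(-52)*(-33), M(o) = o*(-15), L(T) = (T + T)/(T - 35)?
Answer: 291249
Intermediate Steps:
L(T) = 2*T/(-35 + T) (L(T) = (2*T)/(-35 + T) = 2*T/(-35 + T))
M(o) = -15*o
n = -164736 (n = 4992*(-33) = -164736)
Y = 454965
(n + Y) + M(L(17 + 17)) = (-164736 + 454965) - 30*(17 + 17)/(-35 + (17 + 17)) = 290229 - 30*34/(-35 + 34) = 290229 - 30*34/(-1) = 290229 - 30*34*(-1) = 290229 - 15*(-68) = 290229 + 1020 = 291249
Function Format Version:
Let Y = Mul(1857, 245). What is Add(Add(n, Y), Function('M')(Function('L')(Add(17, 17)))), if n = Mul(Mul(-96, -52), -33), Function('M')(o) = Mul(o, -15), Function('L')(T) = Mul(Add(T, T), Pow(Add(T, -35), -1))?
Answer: 291249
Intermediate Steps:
Function('L')(T) = Mul(2, T, Pow(Add(-35, T), -1)) (Function('L')(T) = Mul(Mul(2, T), Pow(Add(-35, T), -1)) = Mul(2, T, Pow(Add(-35, T), -1)))
Function('M')(o) = Mul(-15, o)
n = -164736 (n = Mul(4992, -33) = -164736)
Y = 454965
Add(Add(n, Y), Function('M')(Function('L')(Add(17, 17)))) = Add(Add(-164736, 454965), Mul(-15, Mul(2, Add(17, 17), Pow(Add(-35, Add(17, 17)), -1)))) = Add(290229, Mul(-15, Mul(2, 34, Pow(Add(-35, 34), -1)))) = Add(290229, Mul(-15, Mul(2, 34, Pow(-1, -1)))) = Add(290229, Mul(-15, Mul(2, 34, -1))) = Add(290229, Mul(-15, -68)) = Add(290229, 1020) = 291249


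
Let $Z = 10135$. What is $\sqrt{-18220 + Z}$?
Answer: $7 i \sqrt{165} \approx 89.917 i$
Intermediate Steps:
$\sqrt{-18220 + Z} = \sqrt{-18220 + 10135} = \sqrt{-8085} = 7 i \sqrt{165}$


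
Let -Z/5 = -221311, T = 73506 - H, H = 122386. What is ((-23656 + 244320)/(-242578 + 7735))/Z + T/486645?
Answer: -846826098594232/8430855213948195 ≈ -0.10044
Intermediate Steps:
T = -48880 (T = 73506 - 1*122386 = 73506 - 122386 = -48880)
Z = 1106555 (Z = -5*(-221311) = 1106555)
((-23656 + 244320)/(-242578 + 7735))/Z + T/486645 = ((-23656 + 244320)/(-242578 + 7735))/1106555 - 48880/486645 = (220664/(-234843))*(1/1106555) - 48880*1/486645 = (220664*(-1/234843))*(1/1106555) - 9776/97329 = -220664/234843*1/1106555 - 9776/97329 = -220664/259866695865 - 9776/97329 = -846826098594232/8430855213948195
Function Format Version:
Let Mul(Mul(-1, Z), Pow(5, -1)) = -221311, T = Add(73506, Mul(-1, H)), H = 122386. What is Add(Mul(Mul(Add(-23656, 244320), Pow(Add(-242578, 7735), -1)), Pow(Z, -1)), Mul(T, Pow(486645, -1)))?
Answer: Rational(-846826098594232, 8430855213948195) ≈ -0.10044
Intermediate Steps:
T = -48880 (T = Add(73506, Mul(-1, 122386)) = Add(73506, -122386) = -48880)
Z = 1106555 (Z = Mul(-5, -221311) = 1106555)
Add(Mul(Mul(Add(-23656, 244320), Pow(Add(-242578, 7735), -1)), Pow(Z, -1)), Mul(T, Pow(486645, -1))) = Add(Mul(Mul(Add(-23656, 244320), Pow(Add(-242578, 7735), -1)), Pow(1106555, -1)), Mul(-48880, Pow(486645, -1))) = Add(Mul(Mul(220664, Pow(-234843, -1)), Rational(1, 1106555)), Mul(-48880, Rational(1, 486645))) = Add(Mul(Mul(220664, Rational(-1, 234843)), Rational(1, 1106555)), Rational(-9776, 97329)) = Add(Mul(Rational(-220664, 234843), Rational(1, 1106555)), Rational(-9776, 97329)) = Add(Rational(-220664, 259866695865), Rational(-9776, 97329)) = Rational(-846826098594232, 8430855213948195)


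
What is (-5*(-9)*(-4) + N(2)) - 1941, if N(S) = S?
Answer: -2119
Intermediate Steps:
(-5*(-9)*(-4) + N(2)) - 1941 = (-5*(-9)*(-4) + 2) - 1941 = (45*(-4) + 2) - 1941 = (-180 + 2) - 1941 = -178 - 1941 = -2119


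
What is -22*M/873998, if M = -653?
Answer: 7183/436999 ≈ 0.016437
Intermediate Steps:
-22*M/873998 = -22*(-653)/873998 = 14366*(1/873998) = 7183/436999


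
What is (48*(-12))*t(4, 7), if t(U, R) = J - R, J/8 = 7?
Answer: -28224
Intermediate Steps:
J = 56 (J = 8*7 = 56)
t(U, R) = 56 - R
(48*(-12))*t(4, 7) = (48*(-12))*(56 - 1*7) = -576*(56 - 7) = -576*49 = -28224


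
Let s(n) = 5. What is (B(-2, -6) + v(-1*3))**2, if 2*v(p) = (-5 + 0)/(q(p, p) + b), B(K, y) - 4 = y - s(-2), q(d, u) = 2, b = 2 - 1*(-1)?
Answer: 225/4 ≈ 56.250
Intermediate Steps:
b = 3 (b = 2 + 1 = 3)
B(K, y) = -1 + y (B(K, y) = 4 + (y - 1*5) = 4 + (y - 5) = 4 + (-5 + y) = -1 + y)
v(p) = -1/2 (v(p) = ((-5 + 0)/(2 + 3))/2 = (-5/5)/2 = (-5*1/5)/2 = (1/2)*(-1) = -1/2)
(B(-2, -6) + v(-1*3))**2 = ((-1 - 6) - 1/2)**2 = (-7 - 1/2)**2 = (-15/2)**2 = 225/4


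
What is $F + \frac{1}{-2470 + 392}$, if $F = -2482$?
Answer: $- \frac{5157597}{2078} \approx -2482.0$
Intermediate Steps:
$F + \frac{1}{-2470 + 392} = -2482 + \frac{1}{-2470 + 392} = -2482 + \frac{1}{-2078} = -2482 - \frac{1}{2078} = - \frac{5157597}{2078}$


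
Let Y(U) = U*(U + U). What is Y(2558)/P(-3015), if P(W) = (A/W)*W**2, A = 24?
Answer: -1635841/9045 ≈ -180.86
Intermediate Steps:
Y(U) = 2*U**2 (Y(U) = U*(2*U) = 2*U**2)
P(W) = 24*W (P(W) = (24/W)*W**2 = 24*W)
Y(2558)/P(-3015) = (2*2558**2)/((24*(-3015))) = (2*6543364)/(-72360) = 13086728*(-1/72360) = -1635841/9045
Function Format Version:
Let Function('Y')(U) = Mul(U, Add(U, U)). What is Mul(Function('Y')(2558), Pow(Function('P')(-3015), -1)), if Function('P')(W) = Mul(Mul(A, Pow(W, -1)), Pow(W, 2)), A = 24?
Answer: Rational(-1635841, 9045) ≈ -180.86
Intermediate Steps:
Function('Y')(U) = Mul(2, Pow(U, 2)) (Function('Y')(U) = Mul(U, Mul(2, U)) = Mul(2, Pow(U, 2)))
Function('P')(W) = Mul(24, W) (Function('P')(W) = Mul(Mul(24, Pow(W, -1)), Pow(W, 2)) = Mul(24, W))
Mul(Function('Y')(2558), Pow(Function('P')(-3015), -1)) = Mul(Mul(2, Pow(2558, 2)), Pow(Mul(24, -3015), -1)) = Mul(Mul(2, 6543364), Pow(-72360, -1)) = Mul(13086728, Rational(-1, 72360)) = Rational(-1635841, 9045)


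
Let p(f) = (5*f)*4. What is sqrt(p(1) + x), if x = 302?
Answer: sqrt(322) ≈ 17.944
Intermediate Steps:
p(f) = 20*f
sqrt(p(1) + x) = sqrt(20*1 + 302) = sqrt(20 + 302) = sqrt(322)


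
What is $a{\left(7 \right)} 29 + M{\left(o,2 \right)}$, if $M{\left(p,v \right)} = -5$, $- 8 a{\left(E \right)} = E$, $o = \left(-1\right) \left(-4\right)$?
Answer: $- \frac{243}{8} \approx -30.375$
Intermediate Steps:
$o = 4$
$a{\left(E \right)} = - \frac{E}{8}$
$a{\left(7 \right)} 29 + M{\left(o,2 \right)} = \left(- \frac{1}{8}\right) 7 \cdot 29 - 5 = \left(- \frac{7}{8}\right) 29 - 5 = - \frac{203}{8} - 5 = - \frac{243}{8}$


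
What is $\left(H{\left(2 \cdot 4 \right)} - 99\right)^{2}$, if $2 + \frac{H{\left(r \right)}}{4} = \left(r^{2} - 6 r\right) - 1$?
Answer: $2209$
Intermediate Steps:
$H{\left(r \right)} = -12 - 24 r + 4 r^{2}$ ($H{\left(r \right)} = -8 + 4 \left(\left(r^{2} - 6 r\right) - 1\right) = -8 + 4 \left(-1 + r^{2} - 6 r\right) = -8 - \left(4 - 4 r^{2} + 24 r\right) = -12 - 24 r + 4 r^{2}$)
$\left(H{\left(2 \cdot 4 \right)} - 99\right)^{2} = \left(\left(-12 - 24 \cdot 2 \cdot 4 + 4 \left(2 \cdot 4\right)^{2}\right) - 99\right)^{2} = \left(\left(-12 - 192 + 4 \cdot 8^{2}\right) - 99\right)^{2} = \left(\left(-12 - 192 + 4 \cdot 64\right) - 99\right)^{2} = \left(\left(-12 - 192 + 256\right) - 99\right)^{2} = \left(52 - 99\right)^{2} = \left(-47\right)^{2} = 2209$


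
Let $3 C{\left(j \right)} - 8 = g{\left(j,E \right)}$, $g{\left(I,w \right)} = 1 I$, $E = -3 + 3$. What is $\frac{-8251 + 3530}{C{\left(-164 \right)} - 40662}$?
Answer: $\frac{4721}{40714} \approx 0.11596$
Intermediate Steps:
$E = 0$
$g{\left(I,w \right)} = I$
$C{\left(j \right)} = \frac{8}{3} + \frac{j}{3}$
$\frac{-8251 + 3530}{C{\left(-164 \right)} - 40662} = \frac{-8251 + 3530}{\left(\frac{8}{3} + \frac{1}{3} \left(-164\right)\right) - 40662} = - \frac{4721}{\left(\frac{8}{3} - \frac{164}{3}\right) - 40662} = - \frac{4721}{-52 - 40662} = - \frac{4721}{-40714} = \left(-4721\right) \left(- \frac{1}{40714}\right) = \frac{4721}{40714}$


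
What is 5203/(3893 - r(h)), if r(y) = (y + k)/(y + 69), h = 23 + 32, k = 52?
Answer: 58652/43875 ≈ 1.3368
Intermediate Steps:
h = 55
r(y) = (52 + y)/(69 + y) (r(y) = (y + 52)/(y + 69) = (52 + y)/(69 + y))
5203/(3893 - r(h)) = 5203/(3893 - (52 + 55)/(69 + 55)) = 5203/(3893 - 107/124) = 5203/(482625/124) = 5203*(124/482625) = 58652/43875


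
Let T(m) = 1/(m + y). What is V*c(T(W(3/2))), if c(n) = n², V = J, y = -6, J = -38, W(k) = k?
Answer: -152/81 ≈ -1.8765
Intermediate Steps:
T(m) = 1/(-6 + m) (T(m) = 1/(m - 6) = 1/(-6 + m))
V = -38
V*c(T(W(3/2))) = -38/(-6 + 3/2)² = -38*(1/(-9/2))² = -38*(-2/9)² = -38*4/81 = -152/81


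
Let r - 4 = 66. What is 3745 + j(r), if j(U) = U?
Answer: 3815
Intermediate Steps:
r = 70 (r = 4 + 66 = 70)
3745 + j(r) = 3745 + 70 = 3815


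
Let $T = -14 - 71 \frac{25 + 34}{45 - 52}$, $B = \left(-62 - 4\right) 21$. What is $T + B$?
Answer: $- \frac{5611}{7} \approx -801.57$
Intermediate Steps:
$B = -1386$ ($B = \left(-66\right) 21 = -1386$)
$T = \frac{4091}{7}$ ($T = -14 - 71 \frac{59}{-7} = -14 - 71 \cdot 59 \left(- \frac{1}{7}\right) = -14 - - \frac{4189}{7} = -14 + \frac{4189}{7} = \frac{4091}{7} \approx 584.43$)
$T + B = \frac{4091}{7} - 1386 = - \frac{5611}{7}$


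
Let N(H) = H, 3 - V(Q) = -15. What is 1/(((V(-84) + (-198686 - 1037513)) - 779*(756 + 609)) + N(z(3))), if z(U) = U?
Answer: -1/2299513 ≈ -4.3487e-7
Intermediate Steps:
V(Q) = 18 (V(Q) = 3 - 1*(-15) = 3 + 15 = 18)
1/(((V(-84) + (-198686 - 1037513)) - 779*(756 + 609)) + N(z(3))) = 1/(((18 + (-198686 - 1037513)) - 779*(756 + 609)) + 3) = 1/(((18 - 1236199) - 779*1365) + 3) = 1/((-1236181 - 1063335) + 3) = 1/(-2299516 + 3) = 1/(-2299513) = -1/2299513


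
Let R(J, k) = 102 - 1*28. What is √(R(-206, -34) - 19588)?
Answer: I*√19514 ≈ 139.69*I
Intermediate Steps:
R(J, k) = 74 (R(J, k) = 102 - 28 = 74)
√(R(-206, -34) - 19588) = √(74 - 19588) = √(-19514) = I*√19514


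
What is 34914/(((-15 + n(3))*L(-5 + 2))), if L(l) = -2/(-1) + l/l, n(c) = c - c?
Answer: -11638/15 ≈ -775.87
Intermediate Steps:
n(c) = 0
L(l) = 3 (L(l) = -2*(-1) + 1 = 2 + 1 = 3)
34914/(((-15 + n(3))*L(-5 + 2))) = 34914/(((-15 + 0)*3)) = 34914/((-15*3)) = 34914/(-45) = 34914*(-1/45) = -11638/15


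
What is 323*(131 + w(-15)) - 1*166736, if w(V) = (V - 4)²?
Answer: -7820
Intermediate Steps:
w(V) = (-4 + V)²
323*(131 + w(-15)) - 1*166736 = 323*(131 + (-4 - 15)²) - 1*166736 = 323*(131 + (-19)²) - 166736 = 323*(131 + 361) - 166736 = 323*492 - 166736 = 158916 - 166736 = -7820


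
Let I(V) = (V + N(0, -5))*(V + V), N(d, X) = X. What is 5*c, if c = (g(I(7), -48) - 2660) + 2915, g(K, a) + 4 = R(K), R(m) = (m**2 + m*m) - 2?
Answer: 9085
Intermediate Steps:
I(V) = 2*V*(-5 + V) (I(V) = (V - 5)*(V + V) = (-5 + V)*(2*V) = 2*V*(-5 + V))
R(m) = -2 + 2*m**2 (R(m) = (m**2 + m**2) - 2 = 2*m**2 - 2 = -2 + 2*m**2)
g(K, a) = -6 + 2*K**2 (g(K, a) = -4 + (-2 + 2*K**2) = -6 + 2*K**2)
c = 1817 (c = ((-6 + 2*(2*7*(-5 + 7))**2) - 2660) + 2915 = ((-6 + 2*(2*7*2)**2) - 2660) + 2915 = ((-6 + 2*28**2) - 2660) + 2915 = ((-6 + 2*784) - 2660) + 2915 = ((-6 + 1568) - 2660) + 2915 = (1562 - 2660) + 2915 = -1098 + 2915 = 1817)
5*c = 5*1817 = 9085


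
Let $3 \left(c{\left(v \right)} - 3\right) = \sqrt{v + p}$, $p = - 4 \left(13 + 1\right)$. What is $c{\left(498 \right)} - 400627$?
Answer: $-400624 + \frac{\sqrt{442}}{3} \approx -4.0062 \cdot 10^{5}$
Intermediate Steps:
$p = -56$ ($p = \left(-4\right) 14 = -56$)
$c{\left(v \right)} = 3 + \frac{\sqrt{-56 + v}}{3}$ ($c{\left(v \right)} = 3 + \frac{\sqrt{v - 56}}{3} = 3 + \frac{\sqrt{-56 + v}}{3}$)
$c{\left(498 \right)} - 400627 = \left(3 + \frac{\sqrt{-56 + 498}}{3}\right) - 400627 = \left(3 + \frac{\sqrt{442}}{3}\right) - 400627 = -400624 + \frac{\sqrt{442}}{3}$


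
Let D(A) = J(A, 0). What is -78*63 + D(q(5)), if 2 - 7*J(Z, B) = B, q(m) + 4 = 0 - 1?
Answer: -34396/7 ≈ -4913.7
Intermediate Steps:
q(m) = -5 (q(m) = -4 + (0 - 1) = -4 - 1 = -5)
J(Z, B) = 2/7 - B/7
D(A) = 2/7 (D(A) = 2/7 - ⅐*0 = 2/7 + 0 = 2/7)
-78*63 + D(q(5)) = -78*63 + 2/7 = -4914 + 2/7 = -34396/7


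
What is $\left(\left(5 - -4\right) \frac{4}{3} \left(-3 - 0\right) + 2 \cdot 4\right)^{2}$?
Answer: $784$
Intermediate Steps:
$\left(\left(5 - -4\right) \frac{4}{3} \left(-3 - 0\right) + 2 \cdot 4\right)^{2} = \left(\left(5 + 4\right) 4 \cdot \frac{1}{3} \left(-3 + 0\right) + 8\right)^{2} = \left(9 \cdot \frac{4}{3} \left(-3\right) + 8\right)^{2} = \left(12 \left(-3\right) + 8\right)^{2} = \left(-36 + 8\right)^{2} = \left(-28\right)^{2} = 784$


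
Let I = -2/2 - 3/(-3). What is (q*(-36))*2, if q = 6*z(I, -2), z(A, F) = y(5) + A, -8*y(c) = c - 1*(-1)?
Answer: 324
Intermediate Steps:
I = 0 (I = -2*½ - 3*(-⅓) = -1 + 1 = 0)
y(c) = -⅛ - c/8 (y(c) = -(c - 1*(-1))/8 = -(c + 1)/8 = -(1 + c)/8 = -⅛ - c/8)
z(A, F) = -¾ + A (z(A, F) = (-⅛ - ⅛*5) + A = (-⅛ - 5/8) + A = -¾ + A)
q = -9/2 (q = 6*(-¾ + 0) = 6*(-¾) = -9/2 ≈ -4.5000)
(q*(-36))*2 = -9/2*(-36)*2 = 162*2 = 324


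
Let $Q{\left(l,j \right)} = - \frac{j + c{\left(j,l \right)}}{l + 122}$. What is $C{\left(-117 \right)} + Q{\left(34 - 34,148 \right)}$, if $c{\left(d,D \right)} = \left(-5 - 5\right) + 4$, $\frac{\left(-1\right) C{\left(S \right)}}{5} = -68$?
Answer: $\frac{20669}{61} \approx 338.84$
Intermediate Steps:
$C{\left(S \right)} = 340$ ($C{\left(S \right)} = \left(-5\right) \left(-68\right) = 340$)
$c{\left(d,D \right)} = -6$ ($c{\left(d,D \right)} = -10 + 4 = -6$)
$Q{\left(l,j \right)} = - \frac{-6 + j}{122 + l}$ ($Q{\left(l,j \right)} = - \frac{j - 6}{l + 122} = - \frac{-6 + j}{122 + l}$)
$C{\left(-117 \right)} + Q{\left(34 - 34,148 \right)} = 340 + \frac{6 - 148}{122 + \left(34 - 34\right)} = 340 + \frac{1}{122 + 0} \left(-142\right) = 340 + \frac{1}{122} \left(-142\right) = 340 - \frac{71}{61} = \frac{20669}{61}$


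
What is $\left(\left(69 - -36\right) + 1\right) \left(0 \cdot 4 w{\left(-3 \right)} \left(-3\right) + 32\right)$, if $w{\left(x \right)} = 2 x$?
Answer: $3392$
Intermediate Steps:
$\left(\left(69 - -36\right) + 1\right) \left(0 \cdot 4 w{\left(-3 \right)} \left(-3\right) + 32\right) = \left(\left(69 - -36\right) + 1\right) \left(0 \cdot 4 \cdot 2 \left(-3\right) \left(-3\right) + 32\right) = \left(\left(69 + 36\right) + 1\right) \left(0 \left(-6\right) \left(-3\right) + 32\right) = \left(105 + 1\right) \left(0 \left(-3\right) + 32\right) = 106 \left(0 + 32\right) = 106 \cdot 32 = 3392$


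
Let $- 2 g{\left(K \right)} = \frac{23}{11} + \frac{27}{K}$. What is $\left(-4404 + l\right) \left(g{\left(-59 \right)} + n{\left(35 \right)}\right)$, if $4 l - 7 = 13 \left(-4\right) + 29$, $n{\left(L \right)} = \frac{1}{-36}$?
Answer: $\frac{21741358}{5841} \approx 3722.2$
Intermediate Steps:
$n{\left(L \right)} = - \frac{1}{36}$
$g{\left(K \right)} = - \frac{23}{22} - \frac{27}{2 K}$ ($g{\left(K \right)} = - \frac{\frac{23}{11} + \frac{27}{K}}{2} = - \frac{23}{22} - \frac{27}{2 K}$)
$l = -4$ ($l = \frac{7}{4} + \frac{13 \left(-4\right) + 29}{4} = \frac{7}{4} + \frac{-52 + 29}{4} = \frac{7}{4} + \frac{1}{4} \left(-23\right) = \frac{7}{4} - \frac{23}{4} = -4$)
$\left(-4404 + l\right) \left(g{\left(-59 \right)} + n{\left(35 \right)}\right) = \left(-4404 - 4\right) \left(\frac{-297 - -1357}{22 \left(-59\right)} - \frac{1}{36}\right) = - 4408 \left(\frac{1}{22} \left(- \frac{1}{59}\right) \left(-297 + 1357\right) - \frac{1}{36}\right) = - 4408 \left(\frac{1}{22} \left(- \frac{1}{59}\right) 1060 - \frac{1}{36}\right) = - 4408 \left(- \frac{530}{649} - \frac{1}{36}\right) = \left(-4408\right) \left(- \frac{19729}{23364}\right) = \frac{21741358}{5841}$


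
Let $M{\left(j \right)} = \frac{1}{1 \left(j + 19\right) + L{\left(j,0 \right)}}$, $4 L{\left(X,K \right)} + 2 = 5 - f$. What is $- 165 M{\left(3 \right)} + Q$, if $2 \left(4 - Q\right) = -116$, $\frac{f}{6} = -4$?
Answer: $\frac{1294}{23} \approx 56.261$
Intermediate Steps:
$f = -24$ ($f = 6 \left(-4\right) = -24$)
$Q = 62$ ($Q = 4 - -58 = 4 + 58 = 62$)
$L{\left(X,K \right)} = \frac{27}{4}$ ($L{\left(X,K \right)} = - \frac{1}{2} + \frac{5 - -24}{4} = - \frac{1}{2} + \frac{5 + 24}{4} = - \frac{1}{2} + \frac{1}{4} \cdot 29 = - \frac{1}{2} + \frac{29}{4} = \frac{27}{4}$)
$M{\left(j \right)} = \frac{1}{\frac{103}{4} + j}$ ($M{\left(j \right)} = \frac{1}{1 \left(j + 19\right) + \frac{27}{4}} = \frac{1}{1 \left(19 + j\right) + \frac{27}{4}} = \frac{1}{\left(19 + j\right) + \frac{27}{4}} = \frac{1}{\frac{103}{4} + j}$)
$- 165 M{\left(3 \right)} + Q = - 165 \frac{4}{103 + 4 \cdot 3} + 62 = - 165 \frac{4}{103 + 12} + 62 = - 165 \cdot \frac{4}{115} + 62 = - 165 \cdot 4 \cdot \frac{1}{115} + 62 = \left(-165\right) \frac{4}{115} + 62 = - \frac{132}{23} + 62 = \frac{1294}{23}$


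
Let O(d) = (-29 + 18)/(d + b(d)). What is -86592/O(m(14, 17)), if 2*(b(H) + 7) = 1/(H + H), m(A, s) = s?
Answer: 1340208/17 ≈ 78836.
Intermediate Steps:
b(H) = -7 + 1/(4*H) (b(H) = -7 + 1/(2*(H + H)) = -7 + 1/(2*((2*H))) = -7 + (1/(2*H))/2 = -7 + 1/(4*H))
O(d) = -11/(-7 + d + 1/(4*d)) (O(d) = (-29 + 18)/(d + (-7 + 1/(4*d))) = -11/(-7 + d + 1/(4*d)))
-86592/O(m(14, 17)) = -86592/((-44*17/(1 + 4*17*(-7 + 17)))) = -86592/((-44*17/(1 + 4*17*10))) = -86592/((-44*17/(1 + 680))) = -86592/((-44*17/681)) = -86592/((-44*17*1/681)) = -86592/(-748/681) = -86592*(-681/748) = 1340208/17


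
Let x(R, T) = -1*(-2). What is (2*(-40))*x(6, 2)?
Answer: -160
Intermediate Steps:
x(R, T) = 2
(2*(-40))*x(6, 2) = (2*(-40))*2 = -80*2 = -160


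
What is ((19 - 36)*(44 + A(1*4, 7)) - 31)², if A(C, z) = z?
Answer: 806404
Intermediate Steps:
((19 - 36)*(44 + A(1*4, 7)) - 31)² = ((19 - 36)*(44 + 7) - 31)² = (-17*51 - 31)² = (-867 - 31)² = (-898)² = 806404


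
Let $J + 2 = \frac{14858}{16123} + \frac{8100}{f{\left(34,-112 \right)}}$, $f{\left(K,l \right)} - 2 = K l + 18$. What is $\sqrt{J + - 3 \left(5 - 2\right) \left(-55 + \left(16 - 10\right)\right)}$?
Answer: $\frac{3 \sqrt{21436436161810}}{663847} \approx 20.923$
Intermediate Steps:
$f{\left(K,l \right)} = 20 + K l$ ($f{\left(K,l \right)} = 2 + \left(K l + 18\right) = 2 + \left(18 + K l\right) = 20 + K l$)
$J = - \frac{2135457}{663847}$ ($J = -2 + \left(\frac{14858}{16123} + \frac{8100}{20 + 34 \left(-112\right)}\right) = -2 + \left(14858 \cdot \frac{1}{16123} + \frac{8100}{20 - 3808}\right) = -2 + \left(\frac{646}{701} + \frac{8100}{-3788}\right) = -2 + \left(\frac{646}{701} + 8100 \left(- \frac{1}{3788}\right)\right) = -2 + \left(\frac{646}{701} - \frac{2025}{947}\right) = -2 - \frac{807763}{663847} = - \frac{2135457}{663847} \approx -3.2168$)
$\sqrt{J + - 3 \left(5 - 2\right) \left(-55 + \left(16 - 10\right)\right)} = \sqrt{- \frac{2135457}{663847} + - 3 \left(5 - 2\right) \left(-55 + \left(16 - 10\right)\right)} = \sqrt{- \frac{2135457}{663847} + \left(-3\right) 3 \left(-55 + 6\right)} = \sqrt{- \frac{2135457}{663847} - -441} = \sqrt{- \frac{2135457}{663847} + 441} = \sqrt{\frac{290621070}{663847}} = \frac{3 \sqrt{21436436161810}}{663847}$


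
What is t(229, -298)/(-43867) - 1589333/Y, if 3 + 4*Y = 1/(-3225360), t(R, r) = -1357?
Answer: 899479001052165757/424460645227 ≈ 2.1191e+6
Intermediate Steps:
Y = -9676081/12901440 (Y = -3/4 + (1/4)/(-3225360) = -3/4 + (1/4)*(-1/3225360) = -3/4 - 1/12901440 = -9676081/12901440 ≈ -0.75000)
t(229, -298)/(-43867) - 1589333/Y = -1357/(-43867) - 1589333/(-9676081/12901440) = -1357*(-1/43867) - 1589333*(-12901440/9676081) = 1357/43867 + 20504684339520/9676081 = 899479001052165757/424460645227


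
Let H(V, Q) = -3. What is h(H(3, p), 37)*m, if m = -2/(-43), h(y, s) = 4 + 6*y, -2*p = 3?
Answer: -28/43 ≈ -0.65116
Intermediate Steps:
p = -3/2 (p = -1/2*3 = -3/2 ≈ -1.5000)
m = 2/43 (m = -2*(-1/43) = 2/43 ≈ 0.046512)
h(H(3, p), 37)*m = (4 + 6*(-3))*(2/43) = (4 - 18)*(2/43) = -14*2/43 = -28/43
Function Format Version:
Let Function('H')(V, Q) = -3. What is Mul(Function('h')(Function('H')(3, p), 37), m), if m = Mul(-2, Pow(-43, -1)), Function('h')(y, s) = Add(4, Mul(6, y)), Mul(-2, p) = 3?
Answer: Rational(-28, 43) ≈ -0.65116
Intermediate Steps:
p = Rational(-3, 2) (p = Mul(Rational(-1, 2), 3) = Rational(-3, 2) ≈ -1.5000)
m = Rational(2, 43) (m = Mul(-2, Rational(-1, 43)) = Rational(2, 43) ≈ 0.046512)
Mul(Function('h')(Function('H')(3, p), 37), m) = Mul(Add(4, Mul(6, -3)), Rational(2, 43)) = Mul(Add(4, -18), Rational(2, 43)) = Mul(-14, Rational(2, 43)) = Rational(-28, 43)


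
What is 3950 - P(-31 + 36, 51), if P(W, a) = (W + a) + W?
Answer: 3889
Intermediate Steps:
P(W, a) = a + 2*W
3950 - P(-31 + 36, 51) = 3950 - (51 + 2*(-31 + 36)) = 3950 - (51 + 2*5) = 3950 - (51 + 10) = 3950 - 1*61 = 3950 - 61 = 3889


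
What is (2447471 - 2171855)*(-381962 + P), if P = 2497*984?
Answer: 571926902976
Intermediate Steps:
P = 2457048
(2447471 - 2171855)*(-381962 + P) = (2447471 - 2171855)*(-381962 + 2457048) = 275616*2075086 = 571926902976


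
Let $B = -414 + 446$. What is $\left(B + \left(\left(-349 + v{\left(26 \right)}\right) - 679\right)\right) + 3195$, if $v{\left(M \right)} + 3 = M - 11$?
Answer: $2211$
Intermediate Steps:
$B = 32$
$v{\left(M \right)} = -14 + M$ ($v{\left(M \right)} = -3 + \left(M - 11\right) = -3 + \left(-11 + M\right) = -14 + M$)
$\left(B + \left(\left(-349 + v{\left(26 \right)}\right) - 679\right)\right) + 3195 = \left(32 + \left(\left(-349 + \left(-14 + 26\right)\right) - 679\right)\right) + 3195 = \left(32 + \left(\left(-349 + 12\right) - 679\right)\right) + 3195 = \left(32 - 1016\right) + 3195 = -984 + 3195 = 2211$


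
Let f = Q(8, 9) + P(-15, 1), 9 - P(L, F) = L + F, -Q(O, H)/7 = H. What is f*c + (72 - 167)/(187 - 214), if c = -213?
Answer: 230135/27 ≈ 8523.5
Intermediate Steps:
Q(O, H) = -7*H
P(L, F) = 9 - F - L (P(L, F) = 9 - (L + F) = 9 - (F + L) = 9 + (-F - L) = 9 - F - L)
f = -40 (f = -7*9 + (9 - 1*1 - 1*(-15)) = -63 + (9 - 1 + 15) = -63 + 23 = -40)
f*c + (72 - 167)/(187 - 214) = -40*(-213) + (72 - 167)/(187 - 214) = 8520 - 95/(-27) = 8520 - 95*(-1/27) = 8520 + 95/27 = 230135/27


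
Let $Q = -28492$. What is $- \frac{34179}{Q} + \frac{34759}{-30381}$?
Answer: $\frac{48038771}{865615452} \approx 0.055497$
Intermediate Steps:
$- \frac{34179}{Q} + \frac{34759}{-30381} = - \frac{34179}{-28492} + \frac{34759}{-30381} = \left(-34179\right) \left(- \frac{1}{28492}\right) + 34759 \left(- \frac{1}{30381}\right) = \frac{34179}{28492} - \frac{34759}{30381} = \frac{48038771}{865615452}$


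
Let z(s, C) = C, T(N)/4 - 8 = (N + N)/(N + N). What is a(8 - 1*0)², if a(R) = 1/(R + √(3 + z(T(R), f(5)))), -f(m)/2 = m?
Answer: (8 + I*√7)⁻² ≈ 0.011307 - 0.0083975*I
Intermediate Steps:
f(m) = -2*m
T(N) = 36 (T(N) = 32 + 4*((N + N)/(N + N)) = 32 + 4*((2*N)/((2*N))) = 32 + 4*((2*N)*(1/(2*N))) = 32 + 4*1 = 32 + 4 = 36)
a(R) = 1/(R + I*√7) (a(R) = 1/(R + √(3 - 2*5)) = 1/(R + √(3 - 10)) = 1/(R + √(-7)) = 1/(R + I*√7))
a(8 - 1*0)² = (1/((8 - 1*0) + I*√7))² = (1/((8 + 0) + I*√7))² = (1/(8 + I*√7))² = (8 + I*√7)⁻²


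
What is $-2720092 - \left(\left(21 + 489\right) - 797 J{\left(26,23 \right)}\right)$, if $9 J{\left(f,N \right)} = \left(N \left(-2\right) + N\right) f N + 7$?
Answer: $- \frac{35441777}{9} \approx -3.938 \cdot 10^{6}$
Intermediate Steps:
$J{\left(f,N \right)} = \frac{7}{9} - \frac{f N^{2}}{9}$ ($J{\left(f,N \right)} = \frac{\left(N \left(-2\right) + N\right) f N + 7}{9} = \frac{\left(- 2 N + N\right) f N + 7}{9} = \frac{- N f N + 7}{9} = \frac{- f N^{2} + 7}{9} = \frac{7 - f N^{2}}{9} = \frac{7}{9} - \frac{f N^{2}}{9}$)
$-2720092 - \left(\left(21 + 489\right) - 797 J{\left(26,23 \right)}\right) = -2720092 - \left(\left(21 + 489\right) - 797 \left(\frac{7}{9} - \frac{26 \cdot 23^{2}}{9}\right)\right) = -2720092 - \left(510 - 797 \left(\frac{7}{9} - \frac{26}{9} \cdot 529\right)\right) = -2720092 - \left(510 - 797 \left(\frac{7}{9} - \frac{13754}{9}\right)\right) = -2720092 - \left(510 - - \frac{10956359}{9}\right) = -2720092 - \left(510 + \frac{10956359}{9}\right) = -2720092 - \frac{10960949}{9} = - \frac{35441777}{9}$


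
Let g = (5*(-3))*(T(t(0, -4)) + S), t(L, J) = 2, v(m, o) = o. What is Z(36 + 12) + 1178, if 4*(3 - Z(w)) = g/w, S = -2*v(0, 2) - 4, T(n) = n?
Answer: 37777/32 ≈ 1180.5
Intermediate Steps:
S = -8 (S = -2*2 - 4 = -4 - 4 = -8)
g = 90 (g = (5*(-3))*(2 - 8) = -15*(-6) = 90)
Z(w) = 3 - 45/(2*w)
Z(36 + 12) + 1178 = (3 - 45/(2*(36 + 12))) + 1178 = (3 - 45/2/48) + 1178 = (3 - 45/2*1/48) + 1178 = (3 - 15/32) + 1178 = 81/32 + 1178 = 37777/32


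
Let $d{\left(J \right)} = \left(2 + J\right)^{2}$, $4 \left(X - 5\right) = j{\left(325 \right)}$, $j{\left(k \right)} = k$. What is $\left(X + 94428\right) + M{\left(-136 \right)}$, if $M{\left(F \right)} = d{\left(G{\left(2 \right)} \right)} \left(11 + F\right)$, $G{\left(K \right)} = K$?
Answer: $\frac{370057}{4} \approx 92514.0$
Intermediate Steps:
$X = \frac{345}{4}$ ($X = 5 + \frac{1}{4} \cdot 325 = 5 + \frac{325}{4} = \frac{345}{4} \approx 86.25$)
$M{\left(F \right)} = 176 + 16 F$ ($M{\left(F \right)} = \left(2 + 2\right)^{2} \left(11 + F\right) = 4^{2} \left(11 + F\right) = 16 \left(11 + F\right) = 176 + 16 F$)
$\left(X + 94428\right) + M{\left(-136 \right)} = \left(\frac{345}{4} + 94428\right) + \left(176 + 16 \left(-136\right)\right) = \frac{378057}{4} + \left(176 - 2176\right) = \frac{378057}{4} - 2000 = \frac{370057}{4}$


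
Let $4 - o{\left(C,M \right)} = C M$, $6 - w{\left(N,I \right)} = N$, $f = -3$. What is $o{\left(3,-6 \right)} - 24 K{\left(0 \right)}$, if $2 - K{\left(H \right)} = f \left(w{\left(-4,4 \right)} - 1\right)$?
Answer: $-674$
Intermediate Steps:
$w{\left(N,I \right)} = 6 - N$
$K{\left(H \right)} = 29$ ($K{\left(H \right)} = 2 - - 3 \left(\left(6 - -4\right) - 1\right) = 2 - - 3 \left(\left(6 + 4\right) - 1\right) = 2 - - 3 \left(10 - 1\right) = 2 - \left(-3\right) 9 = 2 - -27 = 2 + 27 = 29$)
$o{\left(C,M \right)} = 4 - C M$
$o{\left(3,-6 \right)} - 24 K{\left(0 \right)} = \left(4 - 3 \left(-6\right)\right) - 696 = \left(4 + 18\right) - 696 = 22 - 696 = -674$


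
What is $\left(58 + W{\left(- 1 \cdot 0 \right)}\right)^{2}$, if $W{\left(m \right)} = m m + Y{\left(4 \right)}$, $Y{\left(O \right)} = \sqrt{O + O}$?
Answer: $3372 + 232 \sqrt{2} \approx 3700.1$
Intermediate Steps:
$Y{\left(O \right)} = \sqrt{2} \sqrt{O}$ ($Y{\left(O \right)} = \sqrt{2 O} = \sqrt{2} \sqrt{O}$)
$W{\left(m \right)} = m^{2} + 2 \sqrt{2}$ ($W{\left(m \right)} = m m + \sqrt{2} \sqrt{4} = m^{2} + \sqrt{2} \cdot 2 = m^{2} + 2 \sqrt{2}$)
$\left(58 + W{\left(- 1 \cdot 0 \right)}\right)^{2} = \left(58 + \left(\left(- 1 \cdot 0\right)^{2} + 2 \sqrt{2}\right)\right)^{2} = \left(58 + \left(\left(\left(-1\right) 0\right)^{2} + 2 \sqrt{2}\right)\right)^{2} = \left(58 + \left(0^{2} + 2 \sqrt{2}\right)\right)^{2} = \left(58 + \left(0 + 2 \sqrt{2}\right)\right)^{2} = \left(58 + 2 \sqrt{2}\right)^{2}$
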